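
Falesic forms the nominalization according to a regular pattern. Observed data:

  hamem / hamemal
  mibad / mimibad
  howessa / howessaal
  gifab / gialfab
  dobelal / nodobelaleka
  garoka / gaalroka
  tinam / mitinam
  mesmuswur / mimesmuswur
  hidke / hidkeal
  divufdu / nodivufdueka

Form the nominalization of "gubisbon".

howessa and garoka both end in -a yet inflect differently (howessaal, gaalroka), so the final letter is not what conditions the rule; the first letter is.
"gubisbon" begins with g-. The stems beginning with g- (garoka → gaalroka, gifab → gialfab) insert -al- after the first vowel.
So gubisbon → gualbisbon.

gualbisbon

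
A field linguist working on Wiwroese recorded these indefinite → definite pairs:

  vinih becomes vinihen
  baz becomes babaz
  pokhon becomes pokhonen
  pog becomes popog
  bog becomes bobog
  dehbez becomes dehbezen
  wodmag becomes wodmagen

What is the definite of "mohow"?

wodmag and pog both end in -g yet inflect differently (wodmagen, popog), so the final letter is not what conditions the rule; the number of vowels is.
"mohow" has 2 vowels. The stems with 2 vowels (pokhon → pokhonen, dehbez → dehbezen, vinih → vinihen) add -en.
The other pattern: stems with 1 vowel repeat the first consonant+vowel as a prefix.
So mohow → mohowen.

mohowen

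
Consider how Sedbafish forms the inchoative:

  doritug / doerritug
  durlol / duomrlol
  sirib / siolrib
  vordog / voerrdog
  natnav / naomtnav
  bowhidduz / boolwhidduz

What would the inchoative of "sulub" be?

vordog and durlol both have last vowel 'o' yet inflect differently (voerrdog, duomrlol), so the last vowel is not what conditions the rule; the final letter is.
"sulub" ends in -b. The one such stem in the data (sirib → siolrib) inserts -ol- after the first vowel (as does bowhidduz), so the same rule applies.
The other patterns: stems ending in -g insert -er- after the first vowel; stems ending in -l or -v insert -om- after the first vowel.
So sulub → suollub.

suollub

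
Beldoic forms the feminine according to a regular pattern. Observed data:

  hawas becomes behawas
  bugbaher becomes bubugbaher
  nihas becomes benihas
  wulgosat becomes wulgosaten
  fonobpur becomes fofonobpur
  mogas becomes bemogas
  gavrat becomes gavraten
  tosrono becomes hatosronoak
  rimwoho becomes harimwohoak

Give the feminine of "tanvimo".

wulgosat and nihas both have last vowel 'a' yet inflect differently (wulgosaten, benihas), so the last vowel is not what conditions the rule; the final letter is.
"tanvimo" ends in -o. The stems ending in -o (rimwoho → harimwohoak, tosrono → hatosronoak) add ha- … -ak around the stem.
So tanvimo → hatanvimoak.

hatanvimoak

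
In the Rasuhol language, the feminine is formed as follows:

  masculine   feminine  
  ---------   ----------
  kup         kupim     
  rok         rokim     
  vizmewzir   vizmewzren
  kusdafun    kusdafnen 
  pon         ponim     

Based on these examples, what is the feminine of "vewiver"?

vewivren

pon and kusdafun both end in -n yet inflect differently (ponim, kusdafnen), so the final letter is not what conditions the rule; the number of vowels is.
"vewiver" has 3 vowels. The stems with 3 vowels (kusdafun → kusdafnen, vizmewzir → vizmewzren) delete the last vowel and add -en.
The other pattern: stems with 1 vowel add -im.
So vewiver → vewivren.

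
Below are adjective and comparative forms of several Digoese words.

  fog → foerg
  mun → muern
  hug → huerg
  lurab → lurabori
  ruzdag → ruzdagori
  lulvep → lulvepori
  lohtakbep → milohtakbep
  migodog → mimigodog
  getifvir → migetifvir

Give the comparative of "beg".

"beg" has 1 vowel. The stems with 1 vowel (fog → foerg, mun → muern, hug → huerg) insert -er- after the first vowel.
The other patterns: stems with 2 vowels add -ori; stems with 3 vowels add the prefix mi-.
So beg → beerg.

beerg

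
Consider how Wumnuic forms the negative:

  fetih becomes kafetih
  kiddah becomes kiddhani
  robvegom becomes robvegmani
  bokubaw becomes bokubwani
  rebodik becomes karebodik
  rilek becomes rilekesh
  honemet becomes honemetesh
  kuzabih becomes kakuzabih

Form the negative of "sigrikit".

kasigrikit

rilek and rebodik both end in -k yet inflect differently (rilekesh, karebodik), so the final letter is not what conditions the rule; the last vowel is.
"sigrikit" has last vowel 'i'. The stems whose last vowel is 'i' (kuzabih → kakuzabih, rebodik → karebodik, fetih → kafetih) add the prefix ka-.
The other patterns: stems whose last vowel is 'e' add -esh; stems whose last vowel is 'a' or 'o' delete the last vowel and add -ani.
So sigrikit → kasigrikit.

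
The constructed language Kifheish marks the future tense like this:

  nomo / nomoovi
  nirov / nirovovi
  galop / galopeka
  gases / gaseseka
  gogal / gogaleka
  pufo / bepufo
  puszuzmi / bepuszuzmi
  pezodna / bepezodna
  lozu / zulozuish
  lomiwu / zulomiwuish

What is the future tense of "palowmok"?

bepalowmok

"palowmok" begins with p-. The stems beginning with p- (pufo → bepufo, puszuzmi → bepuszuzmi, pezodna → bepezodna) add the prefix be-.
So palowmok → bepalowmok.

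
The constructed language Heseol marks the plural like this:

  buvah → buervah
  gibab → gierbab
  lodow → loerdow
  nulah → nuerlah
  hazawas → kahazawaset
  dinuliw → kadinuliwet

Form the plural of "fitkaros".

kafitkaroset

dinuliw and lodow both end in -w yet inflect differently (kadinuliwet, loerdow), so the final letter is not what conditions the rule; the number of vowels is.
"fitkaros" has 3 vowels. The stems with 3 vowels (dinuliw → kadinuliwet, hazawas → kahazawaset) add ka- … -et around the stem.
The other pattern: stems with 2 vowels insert -er- after the first vowel.
So fitkaros → kafitkaroset.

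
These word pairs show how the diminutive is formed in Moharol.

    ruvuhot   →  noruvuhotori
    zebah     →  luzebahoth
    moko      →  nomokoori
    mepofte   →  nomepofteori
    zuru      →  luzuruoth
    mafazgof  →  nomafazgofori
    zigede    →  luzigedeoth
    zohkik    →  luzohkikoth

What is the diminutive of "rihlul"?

norihlulori

"rihlul" begins with r-. The one such stem in the data (ruvuhot → noruvuhotori) adds no- … -ori around the stem, so the same rule applies.
So rihlul → norihlulori.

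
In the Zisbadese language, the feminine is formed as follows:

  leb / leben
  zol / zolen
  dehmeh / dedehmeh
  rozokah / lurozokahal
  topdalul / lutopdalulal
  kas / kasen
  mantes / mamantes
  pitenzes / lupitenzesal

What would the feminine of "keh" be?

kehen

kas and mantes both end in -s yet inflect differently (kasen, mamantes), so the final letter is not what conditions the rule; the number of vowels is.
"keh" has 1 vowel. The stems with 1 vowel (kas → kasen, zol → zolen, leb → leben) add -en.
The other patterns: stems with 2 vowels repeat the first consonant+vowel as a prefix; stems with 3 vowels add lu- … -al around the stem.
So keh → kehen.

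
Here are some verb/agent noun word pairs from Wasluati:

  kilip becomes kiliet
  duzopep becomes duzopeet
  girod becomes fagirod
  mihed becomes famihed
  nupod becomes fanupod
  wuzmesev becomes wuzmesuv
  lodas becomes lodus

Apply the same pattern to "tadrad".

fatadrad

"tadrad" ends in -d. The stems ending in -d (girod → fagirod, mihed → famihed, nupod → fanupod) add the prefix fa-.
So tadrad → fatadrad.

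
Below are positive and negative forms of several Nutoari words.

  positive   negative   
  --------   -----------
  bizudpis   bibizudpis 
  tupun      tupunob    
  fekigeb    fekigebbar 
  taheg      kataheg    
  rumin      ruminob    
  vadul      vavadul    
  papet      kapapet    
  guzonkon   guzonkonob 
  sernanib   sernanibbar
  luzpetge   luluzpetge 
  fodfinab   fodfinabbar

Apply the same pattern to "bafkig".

rumin and sernanib both have last vowel 'i' yet inflect differently (ruminob, sernanibbar), so the last vowel is not what conditions the rule; the final letter is.
"bafkig" ends in -g. The one such stem in the data (taheg → kataheg) adds the prefix ka-, so the same rule applies.
So bafkig → kabafkig.

kabafkig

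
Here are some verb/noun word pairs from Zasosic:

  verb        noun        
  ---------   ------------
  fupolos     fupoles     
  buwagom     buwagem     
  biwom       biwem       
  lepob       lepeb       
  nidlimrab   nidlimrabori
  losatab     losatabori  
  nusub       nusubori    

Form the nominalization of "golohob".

goloheb

"golohob" has last vowel 'o'. The stems whose last vowel is 'o' (fupolos → fupoles, buwagom → buwagem, biwom → biwem) change the last vowel to 'e'.
The other pattern: stems whose last vowel is 'a' or 'u' add -ori.
So golohob → goloheb.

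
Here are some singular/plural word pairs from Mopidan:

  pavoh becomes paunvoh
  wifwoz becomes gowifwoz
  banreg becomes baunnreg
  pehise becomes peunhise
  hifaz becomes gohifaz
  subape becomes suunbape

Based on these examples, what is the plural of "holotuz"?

goholotuz

wifwoz and pavoh both have last vowel 'o' yet inflect differently (gowifwoz, paunvoh), so the last vowel is not what conditions the rule; the final letter is.
"holotuz" ends in -z. The stems ending in -z (hifaz → gohifaz, wifwoz → gowifwoz) add the prefix go-.
The other pattern: stems ending in -e, -g or -h insert -un- after the first vowel.
So holotuz → goholotuz.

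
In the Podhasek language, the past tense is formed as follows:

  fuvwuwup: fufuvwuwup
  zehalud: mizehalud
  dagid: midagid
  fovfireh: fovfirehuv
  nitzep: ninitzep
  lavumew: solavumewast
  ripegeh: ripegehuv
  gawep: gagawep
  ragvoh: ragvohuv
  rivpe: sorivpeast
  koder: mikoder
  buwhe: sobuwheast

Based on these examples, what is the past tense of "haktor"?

lavumew and fovfireh both have last vowel 'e' yet inflect differently (solavumewast, fovfirehuv), so the last vowel is not what conditions the rule; the final letter is.
"haktor" ends in -r. The one such stem in the data (koder → mikoder) adds the prefix mi-, so the same rule applies.
So haktor → mihaktor.

mihaktor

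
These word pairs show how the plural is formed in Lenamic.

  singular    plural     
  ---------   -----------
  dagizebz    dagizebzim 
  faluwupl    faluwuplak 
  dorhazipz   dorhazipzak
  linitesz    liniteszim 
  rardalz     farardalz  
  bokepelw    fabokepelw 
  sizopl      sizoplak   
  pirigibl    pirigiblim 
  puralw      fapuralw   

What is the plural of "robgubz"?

rardalz and dorhazipz both end in -z yet inflect differently (farardalz, dorhazipzak), so the final letter is not what conditions the rule; the second-to-last letter is.
"robgubz" has second-to-last letter 'b'. The stems whose second-to-last letter is 'b' (pirigibl → pirigiblim, dagizebz → dagizebzim) add -im.
The other patterns: stems whose second-to-last letter is 'l' add the prefix fa-; stems whose second-to-last letter is 'p' add -ak.
So robgubz → robgubzim.

robgubzim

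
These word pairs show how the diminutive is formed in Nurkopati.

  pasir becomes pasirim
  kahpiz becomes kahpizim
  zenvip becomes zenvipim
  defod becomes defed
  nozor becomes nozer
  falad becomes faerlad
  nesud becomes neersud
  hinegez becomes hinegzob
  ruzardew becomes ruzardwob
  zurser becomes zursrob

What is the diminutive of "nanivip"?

nanivipim

"nanivip" has last vowel 'i'. The stems whose last vowel is 'i' (pasir → pasirim, kahpiz → kahpizim, zenvip → zenvipim) add -im.
The other patterns: stems whose last vowel is 'o' change the last vowel to 'e'; stems whose last vowel is 'a' or 'u' insert -er- after the first vowel; stems whose last vowel is 'e' delete the last vowel and add -ob.
So nanivip → nanivipim.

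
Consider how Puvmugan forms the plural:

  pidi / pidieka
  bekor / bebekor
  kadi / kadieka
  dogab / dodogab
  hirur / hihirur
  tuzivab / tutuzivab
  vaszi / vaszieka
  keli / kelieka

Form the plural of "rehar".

rerehar

"rehar" ends in -r. The stems ending in -r (bekor → bebekor, hirur → hihirur) repeat the first consonant+vowel as a prefix.
So rehar → rerehar.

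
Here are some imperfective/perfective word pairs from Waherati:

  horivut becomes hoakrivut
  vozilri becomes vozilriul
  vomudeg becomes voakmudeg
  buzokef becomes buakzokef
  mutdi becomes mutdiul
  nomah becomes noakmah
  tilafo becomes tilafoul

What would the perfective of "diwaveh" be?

diakwaveh

vomudeg and vozilri both begin with v- yet inflect differently (voakmudeg, vozilriul), so the first letter is not what conditions the rule; whether the stem ends in a vowel or a consonant is.
"diwaveh" ends in a consonant. The stems ending in a consonant (horivut → hoakrivut, nomah → noakmah, buzokef → buakzokef) insert -ak- after the first vowel.
So diwaveh → diakwaveh.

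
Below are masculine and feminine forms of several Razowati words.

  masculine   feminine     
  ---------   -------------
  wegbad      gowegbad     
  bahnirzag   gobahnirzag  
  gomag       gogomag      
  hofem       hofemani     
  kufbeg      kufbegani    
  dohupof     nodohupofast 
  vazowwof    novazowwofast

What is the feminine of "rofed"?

rofedani

"rofed" has last vowel 'e'. The stems whose last vowel is 'e' (hofem → hofemani, kufbeg → kufbegani) add -ani.
So rofed → rofedani.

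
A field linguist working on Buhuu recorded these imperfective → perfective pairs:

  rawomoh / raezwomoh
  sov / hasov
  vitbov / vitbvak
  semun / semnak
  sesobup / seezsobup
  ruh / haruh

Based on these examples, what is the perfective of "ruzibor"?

ruezzibor

sov and vitbov both end in -v yet inflect differently (hasov, vitbvak), so the final letter is not what conditions the rule; the number of vowels is.
"ruzibor" has 3 vowels. The stems with 3 vowels (rawomoh → raezwomoh, sesobup → seezsobup) insert -ez- after the first vowel.
So ruzibor → ruezzibor.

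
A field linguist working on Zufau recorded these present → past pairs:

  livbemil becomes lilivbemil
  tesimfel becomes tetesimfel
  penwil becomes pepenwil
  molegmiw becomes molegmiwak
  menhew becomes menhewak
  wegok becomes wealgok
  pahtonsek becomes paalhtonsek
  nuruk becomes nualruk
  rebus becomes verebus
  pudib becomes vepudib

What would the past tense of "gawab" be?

livbemil and molegmiw both have last vowel 'i' yet inflect differently (lilivbemil, molegmiwak), so the last vowel is not what conditions the rule; the final letter is.
"gawab" ends in -b. The one such stem in the data (pudib → vepudib) adds the prefix ve-, so the same rule applies.
So gawab → vegawab.

vegawab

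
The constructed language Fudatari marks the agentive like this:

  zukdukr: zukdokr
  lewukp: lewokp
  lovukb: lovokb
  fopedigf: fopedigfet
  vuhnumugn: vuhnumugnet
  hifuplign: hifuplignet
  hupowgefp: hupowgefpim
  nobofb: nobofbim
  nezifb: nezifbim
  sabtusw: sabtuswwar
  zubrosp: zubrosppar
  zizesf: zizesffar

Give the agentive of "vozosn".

"vozosn" has second-to-last letter 's'. The stems whose second-to-last letter is 's' (sabtusw → sabtuswwar, zubrosp → zubrosppar, zizesf → zizesffar) double the final consonant and add -ar.
So vozosn → vozosnnar.

vozosnnar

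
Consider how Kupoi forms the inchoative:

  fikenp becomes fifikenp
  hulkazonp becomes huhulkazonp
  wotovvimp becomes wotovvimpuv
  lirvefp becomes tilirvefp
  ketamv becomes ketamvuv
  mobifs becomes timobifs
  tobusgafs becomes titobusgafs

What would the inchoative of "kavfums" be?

kavfumsuv

lirvefp and hulkazonp both end in -p yet inflect differently (tilirvefp, huhulkazonp), so the final letter is not what conditions the rule; the second-to-last letter is.
"kavfums" has second-to-last letter 'm'. The stems whose second-to-last letter is 'm' (ketamv → ketamvuv, wotovvimp → wotovvimpuv) add -uv.
The other patterns: stems whose second-to-last letter is 'f' add the prefix ti-; stems whose second-to-last letter is 'n' repeat the first consonant+vowel as a prefix.
So kavfums → kavfumsuv.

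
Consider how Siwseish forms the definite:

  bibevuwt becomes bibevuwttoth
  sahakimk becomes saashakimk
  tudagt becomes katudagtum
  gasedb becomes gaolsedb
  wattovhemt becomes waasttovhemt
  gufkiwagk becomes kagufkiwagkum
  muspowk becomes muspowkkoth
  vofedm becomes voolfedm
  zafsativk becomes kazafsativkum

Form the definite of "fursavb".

kafursavbum

muspowk and sahakimk both end in -k yet inflect differently (muspowkkoth, saashakimk), so the final letter is not what conditions the rule; the second-to-last letter is.
"fursavb" has second-to-last letter 'v'. The one such stem in the data (zafsativk → kazafsativkum) adds ka- … -um around the stem, so the same rule applies.
The other patterns: stems whose second-to-last letter is 'd' insert -ol- after the first vowel; stems whose second-to-last letter is 'w' double the final consonant and add -oth; stems whose second-to-last letter is 'm' insert -as- after the first vowel.
So fursavb → kafursavbum.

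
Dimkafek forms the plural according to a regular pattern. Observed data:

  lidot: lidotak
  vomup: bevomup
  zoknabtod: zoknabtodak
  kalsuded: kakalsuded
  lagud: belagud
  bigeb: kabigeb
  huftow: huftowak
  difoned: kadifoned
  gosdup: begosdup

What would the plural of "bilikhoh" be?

"bilikhoh" has last vowel 'o'. The stems whose last vowel is 'o' (huftow → huftowak, zoknabtod → zoknabtodak, lidot → lidotak) add -ak.
The other patterns: stems whose last vowel is 'e' add the prefix ka-; stems whose last vowel is 'u' add the prefix be-.
So bilikhoh → bilikhohak.

bilikhohak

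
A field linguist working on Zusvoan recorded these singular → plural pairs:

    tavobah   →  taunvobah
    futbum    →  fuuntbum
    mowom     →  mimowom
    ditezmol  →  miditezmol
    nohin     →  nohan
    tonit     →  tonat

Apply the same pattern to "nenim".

nenam

futbum and mowom both end in -m yet inflect differently (fuuntbum, mimowom), so the final letter is not what conditions the rule; the last vowel is.
"nenim" has last vowel 'i'. The stems whose last vowel is 'i' (nohin → nohan, tonit → tonat) change the last vowel to 'a'.
The other patterns: stems whose last vowel is 'a' or 'u' insert -un- after the first vowel; stems whose last vowel is 'o' add the prefix mi-.
So nenim → nenam.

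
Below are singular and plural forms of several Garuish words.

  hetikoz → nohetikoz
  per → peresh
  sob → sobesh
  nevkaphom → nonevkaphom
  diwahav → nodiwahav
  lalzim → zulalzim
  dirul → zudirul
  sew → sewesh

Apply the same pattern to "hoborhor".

lalzim and nevkaphom both end in -m yet inflect differently (zulalzim, nonevkaphom), so the final letter is not what conditions the rule; the number of vowels is.
"hoborhor" has 3 vowels. The stems with 3 vowels (nevkaphom → nonevkaphom, hetikoz → nohetikoz, diwahav → nodiwahav) add the prefix no-.
So hoborhor → nohoborhor.

nohoborhor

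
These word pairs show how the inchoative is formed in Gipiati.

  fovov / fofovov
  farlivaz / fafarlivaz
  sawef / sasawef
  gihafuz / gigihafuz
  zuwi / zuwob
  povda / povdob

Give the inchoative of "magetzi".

magetzob

farlivaz and povda both have last vowel 'a' yet inflect differently (fafarlivaz, povdob), so the last vowel is not what conditions the rule; whether the stem ends in a vowel or a consonant is.
"magetzi" ends in a vowel. The stems ending in a vowel (zuwi → zuwob, povda → povdob) drop the final letter and add -ob.
The other pattern: stems ending in a consonant repeat the first consonant+vowel as a prefix.
So magetzi → magetzob.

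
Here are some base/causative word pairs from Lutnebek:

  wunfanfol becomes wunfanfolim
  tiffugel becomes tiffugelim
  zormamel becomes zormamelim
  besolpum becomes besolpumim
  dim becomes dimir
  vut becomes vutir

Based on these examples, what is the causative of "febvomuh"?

"febvomuh" has 3 vowels. The stems with 3 vowels (wunfanfol → wunfanfolim, tiffugel → tiffugelim, zormamel → zormamelim) add -im.
The other pattern: stems with 1 vowel add -ir.
So febvomuh → febvomuhim.

febvomuhim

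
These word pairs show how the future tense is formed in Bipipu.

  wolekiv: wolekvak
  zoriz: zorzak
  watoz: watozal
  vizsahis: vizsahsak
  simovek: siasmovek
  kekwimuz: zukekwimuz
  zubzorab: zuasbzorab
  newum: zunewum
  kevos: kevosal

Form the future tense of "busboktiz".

kekwimuz and zoriz both end in -z yet inflect differently (zukekwimuz, zorzak), so the final letter is not what conditions the rule; the last vowel is.
"busboktiz" has last vowel 'i'. The stems whose last vowel is 'i' (vizsahis → vizsahsak, wolekiv → wolekvak, zoriz → zorzak) delete the last vowel and add -ak.
The other patterns: stems whose last vowel is 'u' add the prefix zu-; stems whose last vowel is 'a' or 'e' insert -as- after the first vowel; stems whose last vowel is 'o' add -al.
So busboktiz → busboktzak.

busboktzak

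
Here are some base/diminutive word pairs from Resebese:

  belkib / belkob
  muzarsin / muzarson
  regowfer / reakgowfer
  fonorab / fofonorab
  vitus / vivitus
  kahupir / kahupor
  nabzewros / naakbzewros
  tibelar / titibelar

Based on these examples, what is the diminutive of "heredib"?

regowfer and tibelar both end in -r yet inflect differently (reakgowfer, titibelar), so the final letter is not what conditions the rule; the last vowel is.
"heredib" has last vowel 'i'. The stems whose last vowel is 'i' (muzarsin → muzarson, kahupir → kahupor, belkib → belkob) change the last vowel to 'o'.
The other patterns: stems whose last vowel is 'e' or 'o' insert -ak- after the first vowel; stems whose last vowel is 'a' or 'u' repeat the first consonant+vowel as a prefix.
So heredib → heredob.

heredob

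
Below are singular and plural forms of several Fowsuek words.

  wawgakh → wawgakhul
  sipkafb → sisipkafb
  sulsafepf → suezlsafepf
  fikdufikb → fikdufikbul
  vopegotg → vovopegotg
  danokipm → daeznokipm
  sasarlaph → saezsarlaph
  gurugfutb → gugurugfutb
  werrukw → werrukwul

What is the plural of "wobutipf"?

"wobutipf" has second-to-last letter 'p'. The stems whose second-to-last letter is 'p' (sulsafepf → suezlsafepf, sasarlaph → saezsarlaph, danokipm → daeznokipm) insert -ez- after the first vowel.
So wobutipf → woezbutipf.

woezbutipf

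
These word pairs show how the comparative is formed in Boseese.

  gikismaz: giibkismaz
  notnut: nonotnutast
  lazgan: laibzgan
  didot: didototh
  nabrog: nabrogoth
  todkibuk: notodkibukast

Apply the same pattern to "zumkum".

nozumkumast

"zumkum" has last vowel 'u'. The stems whose last vowel is 'u' (todkibuk → notodkibukast, notnut → nonotnutast) add no- … -ast around the stem.
The other patterns: stems whose last vowel is 'o' add -oth; stems whose last vowel is 'a' insert -ib- after the first vowel.
So zumkum → nozumkumast.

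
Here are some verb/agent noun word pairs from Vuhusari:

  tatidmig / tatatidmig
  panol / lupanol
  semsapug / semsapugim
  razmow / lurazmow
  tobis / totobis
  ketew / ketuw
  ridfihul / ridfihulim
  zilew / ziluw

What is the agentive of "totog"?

lutotog

"totog" has last vowel 'o'. The stems whose last vowel is 'o' (panol → lupanol, razmow → lurazmow) add the prefix lu-.
So totog → lutotog.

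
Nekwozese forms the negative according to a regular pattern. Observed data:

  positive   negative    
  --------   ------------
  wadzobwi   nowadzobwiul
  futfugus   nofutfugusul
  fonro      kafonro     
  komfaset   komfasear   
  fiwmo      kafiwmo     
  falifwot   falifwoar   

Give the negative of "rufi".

"rufi" ends in -i. The one such stem in the data (wadzobwi → nowadzobwiul) adds no- … -ul around the stem, so the same rule applies.
The other patterns: stems ending in -o add the prefix ka-; stems ending in -t drop the final letter and add -ar.
So rufi → norufiul.

norufiul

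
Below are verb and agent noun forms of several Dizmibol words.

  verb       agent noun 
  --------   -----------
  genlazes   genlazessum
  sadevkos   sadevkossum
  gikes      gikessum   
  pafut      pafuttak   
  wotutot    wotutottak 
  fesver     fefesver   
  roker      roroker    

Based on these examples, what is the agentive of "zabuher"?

sadevkos and wotutot both have last vowel 'o' yet inflect differently (sadevkossum, wotutottak), so the last vowel is not what conditions the rule; the final letter is.
"zabuher" ends in -r. The stems ending in -r (fesver → fefesver, roker → roroker) repeat the first consonant+vowel as a prefix.
The other patterns: stems ending in -s double the final consonant and add -um; stems ending in -t double the final consonant and add -ak.
So zabuher → zazabuher.

zazabuher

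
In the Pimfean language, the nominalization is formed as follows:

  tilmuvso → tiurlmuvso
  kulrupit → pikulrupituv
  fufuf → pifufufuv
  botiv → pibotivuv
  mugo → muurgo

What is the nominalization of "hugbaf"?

pihugbafuv

mugo and fufuf both have 2 vowels yet inflect differently (muurgo, pifufufuv), so the number of vowels is not what conditions the rule; the final letter is.
"hugbaf" ends in -f. The one such stem in the data (fufuf → pifufufuv) adds pi- … -uv around the stem, so the same rule applies.
The other pattern: stems ending in -o insert -ur- after the first vowel.
So hugbaf → pihugbafuv.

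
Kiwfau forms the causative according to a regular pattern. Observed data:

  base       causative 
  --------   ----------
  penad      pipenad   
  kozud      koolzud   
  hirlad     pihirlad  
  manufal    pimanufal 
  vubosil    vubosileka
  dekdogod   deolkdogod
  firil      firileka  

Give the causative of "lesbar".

pilesbar

manufal and vubosil both end in -l yet inflect differently (pimanufal, vubosileka), so the final letter is not what conditions the rule; the last vowel is.
"lesbar" has last vowel 'a'. The stems whose last vowel is 'a' (manufal → pimanufal, hirlad → pihirlad, penad → pipenad) add the prefix pi-.
The other patterns: stems whose last vowel is 'i' add -eka; stems whose last vowel is 'o' or 'u' insert -ol- after the first vowel.
So lesbar → pilesbar.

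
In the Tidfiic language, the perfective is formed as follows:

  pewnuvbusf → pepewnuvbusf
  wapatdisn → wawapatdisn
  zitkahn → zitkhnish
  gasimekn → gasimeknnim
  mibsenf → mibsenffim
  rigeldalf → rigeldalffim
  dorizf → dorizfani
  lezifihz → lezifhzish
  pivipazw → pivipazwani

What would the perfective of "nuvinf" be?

wapatdisn and zitkahn both end in -n yet inflect differently (wawapatdisn, zitkhnish), so the final letter is not what conditions the rule; the second-to-last letter is.
"nuvinf" has second-to-last letter 'n'. The one such stem in the data (mibsenf → mibsenffim) doubles the final consonant and adds -im (as do rigeldalf, gasimekn), so the same rule applies.
So nuvinf → nuvinffim.

nuvinffim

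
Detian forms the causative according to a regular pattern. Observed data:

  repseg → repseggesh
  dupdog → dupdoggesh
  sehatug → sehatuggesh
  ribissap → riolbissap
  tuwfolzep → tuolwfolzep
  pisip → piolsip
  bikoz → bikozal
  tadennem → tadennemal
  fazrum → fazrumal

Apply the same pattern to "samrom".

repseg and tuwfolzep both have last vowel 'e' yet inflect differently (repseggesh, tuolwfolzep), so the last vowel is not what conditions the rule; the final letter is.
"samrom" ends in -m. The stems ending in -m (tadennem → tadennemal, fazrum → fazrumal) add -al.
The other patterns: stems ending in -g double the final consonant and add -esh; stems ending in -p insert -ol- after the first vowel.
So samrom → samromal.

samromal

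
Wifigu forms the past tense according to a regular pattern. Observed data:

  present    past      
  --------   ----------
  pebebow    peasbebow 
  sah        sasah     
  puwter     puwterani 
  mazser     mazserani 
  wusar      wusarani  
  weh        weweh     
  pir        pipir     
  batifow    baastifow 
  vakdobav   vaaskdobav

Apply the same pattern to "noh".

nonoh

"noh" has 1 vowel. The stems with 1 vowel (sah → sasah, pir → pipir, weh → weweh) repeat the first consonant+vowel as a prefix.
So noh → nonoh.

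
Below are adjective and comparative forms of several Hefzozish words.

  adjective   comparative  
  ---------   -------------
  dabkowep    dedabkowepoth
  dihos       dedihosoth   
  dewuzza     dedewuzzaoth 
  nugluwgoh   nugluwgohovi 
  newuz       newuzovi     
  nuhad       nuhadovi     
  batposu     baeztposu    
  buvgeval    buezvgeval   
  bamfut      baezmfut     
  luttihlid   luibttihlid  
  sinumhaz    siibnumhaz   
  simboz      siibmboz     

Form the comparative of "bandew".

baezndew

nuhad and luttihlid both end in -d yet inflect differently (nuhadovi, luibttihlid), so the final letter is not what conditions the rule; the first letter is.
"bandew" begins with b-. The stems beginning with b- (batposu → baeztposu, buvgeval → buezvgeval, bamfut → baezmfut) insert -ez- after the first vowel.
The other patterns: stems beginning with d- add de- … -oth around the stem; stems beginning with n- add -ovi; stems beginning with l- or s- insert -ib- after the first vowel.
So bandew → baezndew.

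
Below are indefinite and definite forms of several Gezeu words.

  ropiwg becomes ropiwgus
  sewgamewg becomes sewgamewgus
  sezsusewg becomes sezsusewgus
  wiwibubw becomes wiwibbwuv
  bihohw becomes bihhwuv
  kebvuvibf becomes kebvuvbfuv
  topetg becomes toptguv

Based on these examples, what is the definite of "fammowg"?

fammowgus

"fammowg" has second-to-last letter 'w'. The stems whose second-to-last letter is 'w' (ropiwg → ropiwgus, sewgamewg → sewgamewgus, sezsusewg → sezsusewgus) add -us.
So fammowg → fammowgus.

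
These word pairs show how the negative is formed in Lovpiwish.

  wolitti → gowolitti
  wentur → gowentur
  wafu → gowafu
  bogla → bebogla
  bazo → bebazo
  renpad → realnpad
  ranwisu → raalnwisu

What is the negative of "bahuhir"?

wafu and ranwisu both end in -u yet inflect differently (gowafu, raalnwisu), so the final letter is not what conditions the rule; the first letter is.
"bahuhir" begins with b-. The stems beginning with b- (bogla → bebogla, bazo → bebazo) add the prefix be-.
So bahuhir → bebahuhir.

bebahuhir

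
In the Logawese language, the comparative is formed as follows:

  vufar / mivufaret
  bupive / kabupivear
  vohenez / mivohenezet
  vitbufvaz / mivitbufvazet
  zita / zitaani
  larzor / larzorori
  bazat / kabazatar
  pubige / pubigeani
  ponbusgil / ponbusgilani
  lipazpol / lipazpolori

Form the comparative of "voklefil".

vufar and larzor both end in -r yet inflect differently (mivufaret, larzorori), so the final letter is not what conditions the rule; the first letter is.
"voklefil" begins with v-. The stems beginning with v- (vitbufvaz → mivitbufvazet, vufar → mivufaret, vohenez → mivohenezet) add mi- … -et around the stem.
The other patterns: stems beginning with b- add ka- … -ar around the stem; stems beginning with l- add -ori; stems beginning with p- or z- add -ani.
So voklefil → mivoklefilet.

mivoklefilet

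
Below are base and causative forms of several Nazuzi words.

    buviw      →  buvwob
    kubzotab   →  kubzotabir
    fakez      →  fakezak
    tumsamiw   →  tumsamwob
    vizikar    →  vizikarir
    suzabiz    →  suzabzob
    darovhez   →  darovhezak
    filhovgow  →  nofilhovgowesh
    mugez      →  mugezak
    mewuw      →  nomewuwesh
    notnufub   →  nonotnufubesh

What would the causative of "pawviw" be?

darovhez and suzabiz both end in -z yet inflect differently (darovhezak, suzabzob), so the final letter is not what conditions the rule; the last vowel is.
"pawviw" has last vowel 'i'. The stems whose last vowel is 'i' (suzabiz → suzabzob, buviw → buvwob, tumsamiw → tumsamwob) delete the last vowel and add -ob.
The other patterns: stems whose last vowel is 'a' add -ir; stems whose last vowel is 'e' add -ak; stems whose last vowel is 'o' or 'u' add no- … -esh around the stem.
So pawviw → pawvwob.

pawvwob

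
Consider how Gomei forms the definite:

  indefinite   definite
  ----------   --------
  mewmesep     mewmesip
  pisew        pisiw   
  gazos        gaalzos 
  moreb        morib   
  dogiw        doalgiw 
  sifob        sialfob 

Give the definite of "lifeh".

lifih

moreb and sifob both end in -b yet inflect differently (morib, sialfob), so the final letter is not what conditions the rule; the last vowel is.
"lifeh" has last vowel 'e'. The stems whose last vowel is 'e' (pisew → pisiw, moreb → morib, mewmesep → mewmesip) change the last vowel to 'i'.
The other pattern: stems whose last vowel is 'i' or 'o' insert -al- after the first vowel.
So lifeh → lifih.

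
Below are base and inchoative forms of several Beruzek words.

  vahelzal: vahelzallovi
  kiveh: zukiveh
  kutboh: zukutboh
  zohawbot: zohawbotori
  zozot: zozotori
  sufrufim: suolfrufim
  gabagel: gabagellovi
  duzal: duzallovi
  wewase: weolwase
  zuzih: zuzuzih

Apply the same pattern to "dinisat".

gabagel and kiveh both have last vowel 'e' yet inflect differently (gabagellovi, zukiveh), so the last vowel is not what conditions the rule; the final letter is.
"dinisat" ends in -t. The stems ending in -t (zozot → zozotori, zohawbot → zohawbotori) add -ori.
So dinisat → dinisatori.

dinisatori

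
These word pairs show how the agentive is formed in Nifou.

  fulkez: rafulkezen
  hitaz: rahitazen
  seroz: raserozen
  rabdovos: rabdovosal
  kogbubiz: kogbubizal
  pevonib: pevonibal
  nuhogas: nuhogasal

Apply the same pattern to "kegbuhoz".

kegbuhozal

fulkez and kogbubiz both end in -z yet inflect differently (rafulkezen, kogbubizal), so the final letter is not what conditions the rule; the number of vowels is.
"kegbuhoz" has 3 vowels. The stems with 3 vowels (rabdovos → rabdovosal, kogbubiz → kogbubizal, pevonib → pevonibal) add -al.
The other pattern: stems with 2 vowels add ra- … -en around the stem.
So kegbuhoz → kegbuhozal.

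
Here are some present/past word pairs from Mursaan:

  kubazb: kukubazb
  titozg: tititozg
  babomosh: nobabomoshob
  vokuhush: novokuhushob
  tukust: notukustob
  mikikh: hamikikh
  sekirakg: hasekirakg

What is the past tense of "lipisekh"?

babomosh and mikikh both end in -h yet inflect differently (nobabomoshob, hamikikh), so the final letter is not what conditions the rule; the second-to-last letter is.
"lipisekh" has second-to-last letter 'k'. The stems whose second-to-last letter is 'k' (mikikh → hamikikh, sekirakg → hasekirakg) add the prefix ha-.
The other patterns: stems whose second-to-last letter is 'z' repeat the first consonant+vowel as a prefix; stems whose second-to-last letter is 's' add no- … -ob around the stem.
So lipisekh → halipisekh.

halipisekh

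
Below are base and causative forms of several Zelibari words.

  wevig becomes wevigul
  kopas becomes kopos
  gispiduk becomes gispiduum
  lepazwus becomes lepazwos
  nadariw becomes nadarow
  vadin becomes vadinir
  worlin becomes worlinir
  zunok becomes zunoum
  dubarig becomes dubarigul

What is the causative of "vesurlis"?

dubarig and worlin both have last vowel 'i' yet inflect differently (dubarigul, worlinir), so the last vowel is not what conditions the rule; the final letter is.
"vesurlis" ends in -s. The stems ending in -s (kopas → kopos, lepazwus → lepazwos) change the last vowel to 'o'.
The other patterns: stems ending in -k drop the final letter and add -um; stems ending in -g add -ul; stems ending in -n add -ir.
So vesurlis → vesurlos.

vesurlos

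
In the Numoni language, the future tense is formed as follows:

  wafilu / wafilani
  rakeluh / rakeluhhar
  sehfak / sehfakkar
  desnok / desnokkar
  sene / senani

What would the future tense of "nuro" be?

nurani

wafilu and rakeluh both have last vowel 'u' yet inflect differently (wafilani, rakeluhhar), so the last vowel is not what conditions the rule; whether the stem ends in a vowel or a consonant is.
"nuro" ends in a vowel. The stems ending in a vowel (sene → senani, wafilu → wafilani) drop the final letter and add -ani.
So nuro → nurani.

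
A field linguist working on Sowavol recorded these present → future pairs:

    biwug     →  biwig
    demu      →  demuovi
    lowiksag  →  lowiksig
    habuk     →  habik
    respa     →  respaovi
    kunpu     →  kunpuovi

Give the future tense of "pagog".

pagig

habuk and demu both have last vowel 'u' yet inflect differently (habik, demuovi), so the last vowel is not what conditions the rule; whether the stem ends in a vowel or a consonant is.
"pagog" ends in a consonant. The stems ending in a consonant (habuk → habik, lowiksag → lowiksig, biwug → biwig) change the last vowel to 'i'.
So pagog → pagig.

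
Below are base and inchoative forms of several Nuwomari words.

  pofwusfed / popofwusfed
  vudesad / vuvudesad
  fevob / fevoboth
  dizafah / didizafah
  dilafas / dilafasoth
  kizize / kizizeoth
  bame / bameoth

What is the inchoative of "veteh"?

pofwusfed and bame both have last vowel 'e' yet inflect differently (popofwusfed, bameoth), so the last vowel is not what conditions the rule; the final letter is.
"veteh" ends in -h. The one such stem in the data (dizafah → didizafah) repeats the first consonant+vowel as a prefix (as do pofwusfed, vudesad), so the same rule applies.
So veteh → veveteh.

veveteh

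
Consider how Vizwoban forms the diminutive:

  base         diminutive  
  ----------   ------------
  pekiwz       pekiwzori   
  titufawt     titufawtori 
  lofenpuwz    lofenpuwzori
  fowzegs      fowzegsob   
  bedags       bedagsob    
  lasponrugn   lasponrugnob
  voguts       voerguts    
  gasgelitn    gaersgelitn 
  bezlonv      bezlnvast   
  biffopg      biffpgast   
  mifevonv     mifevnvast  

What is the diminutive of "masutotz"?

fowzegs and voguts both end in -s yet inflect differently (fowzegsob, voerguts), so the final letter is not what conditions the rule; the second-to-last letter is.
"masutotz" has second-to-last letter 't'. The stems whose second-to-last letter is 't' (voguts → voerguts, gasgelitn → gaersgelitn) insert -er- after the first vowel.
The other patterns: stems whose second-to-last letter is 'w' add -ori; stems whose second-to-last letter is 'g' add -ob; stems whose second-to-last letter is 'n' or 'p' delete the last vowel and add -ast.
So masutotz → maersutotz.

maersutotz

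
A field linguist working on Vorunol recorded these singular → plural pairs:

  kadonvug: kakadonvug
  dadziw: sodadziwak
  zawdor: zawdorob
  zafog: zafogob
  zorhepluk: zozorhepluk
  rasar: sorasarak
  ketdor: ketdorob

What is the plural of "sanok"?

kadonvug and zafog both end in -g yet inflect differently (kakadonvug, zafogob), so the final letter is not what conditions the rule; the last vowel is.
"sanok" has last vowel 'o'. The stems whose last vowel is 'o' (ketdor → ketdorob, zawdor → zawdorob, zafog → zafogob) add -ob.
The other patterns: stems whose last vowel is 'u' repeat the first consonant+vowel as a prefix; stems whose last vowel is 'a' or 'i' add so- … -ak around the stem.
So sanok → sanokob.

sanokob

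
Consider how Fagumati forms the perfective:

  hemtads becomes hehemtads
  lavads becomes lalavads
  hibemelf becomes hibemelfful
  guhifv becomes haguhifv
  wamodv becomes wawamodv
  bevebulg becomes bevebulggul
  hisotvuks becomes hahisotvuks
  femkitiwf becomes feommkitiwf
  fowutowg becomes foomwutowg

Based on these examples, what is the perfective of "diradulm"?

diradulmmul

femkitiwf and hibemelf both end in -f yet inflect differently (feommkitiwf, hibemelfful), so the final letter is not what conditions the rule; the second-to-last letter is.
"diradulm" has second-to-last letter 'l'. The stems whose second-to-last letter is 'l' (hibemelf → hibemelfful, bevebulg → bevebulggul) double the final consonant and add -ul.
So diradulm → diradulmmul.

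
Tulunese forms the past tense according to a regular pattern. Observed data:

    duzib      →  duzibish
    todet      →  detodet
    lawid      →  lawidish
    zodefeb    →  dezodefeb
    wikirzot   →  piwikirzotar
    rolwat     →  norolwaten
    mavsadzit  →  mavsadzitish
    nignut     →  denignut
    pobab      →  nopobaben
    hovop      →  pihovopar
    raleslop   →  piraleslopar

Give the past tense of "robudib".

robudibish

mavsadzit and rolwat both end in -t yet inflect differently (mavsadzitish, norolwaten), so the final letter is not what conditions the rule; the last vowel is.
"robudib" has last vowel 'i'. The stems whose last vowel is 'i' (mavsadzit → mavsadzitish, duzib → duzibish, lawid → lawidish) add -ish.
The other patterns: stems whose last vowel is 'a' add no- … -en around the stem; stems whose last vowel is 'e' or 'u' add the prefix de-; stems whose last vowel is 'o' add pi- … -ar around the stem.
So robudib → robudibish.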